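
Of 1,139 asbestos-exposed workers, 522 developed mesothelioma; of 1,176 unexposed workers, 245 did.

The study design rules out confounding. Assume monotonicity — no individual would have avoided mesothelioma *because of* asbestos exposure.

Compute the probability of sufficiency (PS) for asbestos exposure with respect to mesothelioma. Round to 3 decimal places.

PS ≈ 0.316

p₁ = P(outcome | exposed) = 522/1139 = 0.4583
p₀ = P(outcome | unexposed) = 245/1176 = 0.20833
Under exogeneity and monotonicity, PS = (p₁ − p₀) / (1 − p₀).
PS = (0.4583 − 0.20833) / (1 − 0.20833) = 0.24996 / 0.79167 ≈ 0.3157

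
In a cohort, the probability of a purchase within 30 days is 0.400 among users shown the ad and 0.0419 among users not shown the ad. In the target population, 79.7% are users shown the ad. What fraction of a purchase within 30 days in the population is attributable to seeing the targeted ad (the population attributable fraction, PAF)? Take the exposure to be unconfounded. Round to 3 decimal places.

Let p₁ = 0.4, p₀ = 0.0419.
Overall risk P(Y=1) = π·p₁ + (1−π)·p₀ = 0.797×0.4 + 0.203×0.0419 = 0.32731.
Under exogeneity, PAF = [P(Y=1) − p₀] / P(Y=1).
PAF = (0.32731 − 0.0419) / 0.32731 ≈ 0.8720

PAF ≈ 0.872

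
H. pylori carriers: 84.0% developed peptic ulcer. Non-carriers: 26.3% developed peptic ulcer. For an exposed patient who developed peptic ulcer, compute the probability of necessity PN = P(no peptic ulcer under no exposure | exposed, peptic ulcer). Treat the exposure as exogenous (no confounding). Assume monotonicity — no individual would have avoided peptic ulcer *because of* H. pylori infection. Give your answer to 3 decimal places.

PN ≈ 0.687

p₁ = 0.84, p₀ = 0.263.
Under exogeneity and monotonicity, PN = (p₁ − p₀) / p₁.
PN = (0.84 − 0.263) / 0.84 = 0.577 / 0.84 ≈ 0.6869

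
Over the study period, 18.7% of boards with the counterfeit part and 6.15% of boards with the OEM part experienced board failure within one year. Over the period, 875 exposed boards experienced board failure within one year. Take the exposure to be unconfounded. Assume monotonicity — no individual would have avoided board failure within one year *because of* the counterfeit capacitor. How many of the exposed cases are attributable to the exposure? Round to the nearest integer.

p₁ = 0.187, p₀ = 0.0615.
PN = (p₁ − p₀)/p₁ = (0.187 − 0.0615) / 0.187 ≈ 0.67112.
Attributable cases ≈ PN × (exposed cases) = 0.67112 × 875 ≈ 587.23.

about 587 cases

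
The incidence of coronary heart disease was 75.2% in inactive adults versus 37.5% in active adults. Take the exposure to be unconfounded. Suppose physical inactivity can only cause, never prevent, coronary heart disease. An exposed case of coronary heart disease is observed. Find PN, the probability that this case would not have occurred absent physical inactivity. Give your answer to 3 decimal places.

p₁ = 0.752, p₀ = 0.375.
Under exogeneity and monotonicity, PN = (p₁ − p₀) / p₁.
PN = (0.752 − 0.375) / 0.752 = 0.377 / 0.752 ≈ 0.5013

PN ≈ 0.501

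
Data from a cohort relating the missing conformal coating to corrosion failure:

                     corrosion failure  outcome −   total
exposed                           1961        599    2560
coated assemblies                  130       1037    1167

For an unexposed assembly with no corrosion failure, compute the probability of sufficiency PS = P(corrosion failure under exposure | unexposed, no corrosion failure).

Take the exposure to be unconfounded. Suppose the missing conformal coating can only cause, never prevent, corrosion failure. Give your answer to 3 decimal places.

p₁ = P(outcome | exposed) = 1961/2560 = 0.76602
p₀ = P(outcome | unexposed) = 130/1167 = 0.1114
Under exogeneity and monotonicity, PS = (p₁ − p₀)/(1 − p₀).
PS = (0.76602 − 0.1114) / 0.8886 ≈ 0.7367

PS ≈ 0.737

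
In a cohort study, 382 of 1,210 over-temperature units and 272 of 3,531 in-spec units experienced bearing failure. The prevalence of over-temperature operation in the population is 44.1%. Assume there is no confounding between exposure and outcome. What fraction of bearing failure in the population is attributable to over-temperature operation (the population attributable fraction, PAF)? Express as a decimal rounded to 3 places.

PAF ≈ 0.577

p₁ = P(outcome | exposed) = 382/1210 = 0.3157
p₀ = P(outcome | unexposed) = 272/3531 = 0.077032
Overall risk P(Y=1) = π·p₁ + (1−π)·p₀ = 0.441×0.3157 + 0.559×0.077032 = 0.18229.
Under exogeneity, PAF = [P(Y=1) − p₀] / P(Y=1).
PAF = (0.18229 − 0.077032) / 0.18229 ≈ 0.5774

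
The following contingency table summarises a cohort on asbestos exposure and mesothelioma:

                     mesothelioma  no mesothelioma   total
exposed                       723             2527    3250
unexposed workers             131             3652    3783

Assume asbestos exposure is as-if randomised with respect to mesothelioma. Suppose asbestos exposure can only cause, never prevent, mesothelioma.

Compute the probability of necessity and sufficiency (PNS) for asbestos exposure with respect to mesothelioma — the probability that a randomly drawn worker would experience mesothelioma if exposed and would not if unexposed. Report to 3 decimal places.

p₁ = P(outcome | exposed) = 723/3250 = 0.22246
p₀ = P(outcome | unexposed) = 131/3783 = 0.034629
Under exogeneity and monotonicity, PNS = p₁ − p₀.
PNS = 0.22246 − 0.034629 = 0.18783

PNS ≈ 0.188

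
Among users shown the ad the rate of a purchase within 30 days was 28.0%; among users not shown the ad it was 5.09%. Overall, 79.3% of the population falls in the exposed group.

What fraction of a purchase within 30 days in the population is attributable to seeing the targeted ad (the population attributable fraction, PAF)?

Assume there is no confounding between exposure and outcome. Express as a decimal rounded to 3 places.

p₁ = 0.28, p₀ = 0.0509.
Overall risk P(Y=1) = π·p₁ + (1−π)·p₀ = 0.793×0.28 + 0.207×0.0509 = 0.23258.
Under exogeneity, PAF = [P(Y=1) − p₀] / P(Y=1).
PAF = (0.23258 − 0.0509) / 0.23258 ≈ 0.7811

PAF ≈ 0.781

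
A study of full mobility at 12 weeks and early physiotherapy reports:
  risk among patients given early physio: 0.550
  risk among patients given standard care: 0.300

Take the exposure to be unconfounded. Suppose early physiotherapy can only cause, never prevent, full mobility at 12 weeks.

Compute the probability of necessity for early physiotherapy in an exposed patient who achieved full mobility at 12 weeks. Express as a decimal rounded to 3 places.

PN ≈ 0.455

Let p₁ = 0.55, p₀ = 0.3.
Under exogeneity and monotonicity, PN = (p₁ − p₀) / p₁.
PN = (0.55 − 0.3) / 0.55 = 0.25 / 0.55 ≈ 0.4545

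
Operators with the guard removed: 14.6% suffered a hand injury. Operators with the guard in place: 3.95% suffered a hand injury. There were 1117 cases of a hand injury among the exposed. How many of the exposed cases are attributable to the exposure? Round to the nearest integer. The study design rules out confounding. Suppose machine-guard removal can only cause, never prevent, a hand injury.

about 815 cases

p₁ = 0.146, p₀ = 0.0395.
PN = (p₁ − p₀)/p₁ = (0.146 − 0.0395) / 0.146 ≈ 0.72945.
Attributable cases ≈ PN × (exposed cases) = 0.72945 × 1117 ≈ 814.80.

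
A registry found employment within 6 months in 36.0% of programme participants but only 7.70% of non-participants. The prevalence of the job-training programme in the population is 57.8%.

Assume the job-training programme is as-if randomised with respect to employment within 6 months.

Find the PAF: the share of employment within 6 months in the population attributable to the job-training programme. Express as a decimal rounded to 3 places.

p₁ = 0.36, p₀ = 0.077.
Overall risk P(Y=1) = π·p₁ + (1−π)·p₀ = 0.578×0.36 + 0.422×0.077 = 0.24057.
Under exogeneity, PAF = [P(Y=1) − p₀] / P(Y=1).
PAF = (0.24057 − 0.077) / 0.24057 ≈ 0.6799

PAF ≈ 0.680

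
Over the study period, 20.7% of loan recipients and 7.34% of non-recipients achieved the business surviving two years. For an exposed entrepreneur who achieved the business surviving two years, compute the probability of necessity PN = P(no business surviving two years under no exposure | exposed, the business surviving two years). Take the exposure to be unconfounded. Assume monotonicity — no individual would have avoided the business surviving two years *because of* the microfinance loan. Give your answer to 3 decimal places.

p₁ = 0.207, p₀ = 0.0734.
Under exogeneity and monotonicity, PN = (p₁ − p₀) / p₁.
PN = (0.207 − 0.0734) / 0.207 = 0.1336 / 0.207 ≈ 0.6454

PN ≈ 0.645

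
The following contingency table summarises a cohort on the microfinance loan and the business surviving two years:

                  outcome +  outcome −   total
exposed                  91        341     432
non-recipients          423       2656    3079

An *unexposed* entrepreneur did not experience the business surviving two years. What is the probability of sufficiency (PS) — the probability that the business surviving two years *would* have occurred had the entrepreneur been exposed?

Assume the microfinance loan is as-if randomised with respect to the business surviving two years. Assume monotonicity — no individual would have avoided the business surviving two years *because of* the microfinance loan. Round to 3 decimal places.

p₁ = P(outcome | exposed) = 91/432 = 0.21065
p₀ = P(outcome | unexposed) = 423/3079 = 0.13738
Under exogeneity and monotonicity, PS = (p₁ − p₀)/(1 − p₀).
PS = (0.21065 − 0.13738) / 0.86262 ≈ 0.0849

PS ≈ 0.085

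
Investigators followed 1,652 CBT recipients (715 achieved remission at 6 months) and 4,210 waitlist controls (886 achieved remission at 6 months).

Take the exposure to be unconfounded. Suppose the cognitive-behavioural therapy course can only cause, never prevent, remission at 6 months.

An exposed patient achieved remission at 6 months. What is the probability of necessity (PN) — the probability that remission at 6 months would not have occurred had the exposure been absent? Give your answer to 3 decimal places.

p₁ = P(outcome | exposed) = 715/1652 = 0.43281
p₀ = P(outcome | unexposed) = 886/4210 = 0.21045
Under exogeneity and monotonicity, PN = (p₁ − p₀) / p₁.
PN = (0.43281 − 0.21045) / 0.43281 = 0.22236 / 0.43281 ≈ 0.5138

PN ≈ 0.514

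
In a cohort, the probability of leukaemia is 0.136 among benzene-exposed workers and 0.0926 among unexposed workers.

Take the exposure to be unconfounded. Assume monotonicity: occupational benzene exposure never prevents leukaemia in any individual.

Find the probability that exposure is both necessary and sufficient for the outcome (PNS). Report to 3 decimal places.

Let p₁ = 0.136, p₀ = 0.0926.
Under exogeneity and monotonicity, PNS = p₁ − p₀.
PNS = 0.136 − 0.0926 = 0.0434

PNS ≈ 0.043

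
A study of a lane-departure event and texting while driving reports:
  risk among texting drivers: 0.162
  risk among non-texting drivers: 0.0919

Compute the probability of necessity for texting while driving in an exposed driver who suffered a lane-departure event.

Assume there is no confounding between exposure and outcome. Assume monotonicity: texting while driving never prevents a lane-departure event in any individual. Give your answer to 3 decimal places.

Let p₁ = 0.162, p₀ = 0.0919.
Under exogeneity and monotonicity, PN = (p₁ − p₀) / p₁.
PN = (0.162 − 0.0919) / 0.162 = 0.0701 / 0.162 ≈ 0.4327

PN ≈ 0.433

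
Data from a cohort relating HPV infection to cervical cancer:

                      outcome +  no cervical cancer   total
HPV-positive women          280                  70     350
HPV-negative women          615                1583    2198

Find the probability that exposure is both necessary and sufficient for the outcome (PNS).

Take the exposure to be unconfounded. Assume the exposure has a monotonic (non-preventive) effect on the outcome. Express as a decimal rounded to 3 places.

PNS ≈ 0.520

p₁ = P(outcome | exposed) = 280/350 = 0.8
p₀ = P(outcome | unexposed) = 615/2198 = 0.2798
Under exogeneity and monotonicity, PNS = p₁ − p₀.
PNS = 0.8 − 0.2798 = 0.5202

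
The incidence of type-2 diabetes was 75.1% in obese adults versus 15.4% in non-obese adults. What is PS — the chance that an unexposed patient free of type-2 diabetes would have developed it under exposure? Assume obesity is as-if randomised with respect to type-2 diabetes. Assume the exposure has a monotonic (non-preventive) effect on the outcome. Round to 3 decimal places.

p₁ = 0.751, p₀ = 0.154.
Under exogeneity and monotonicity, PS = (p₁ − p₀) / (1 − p₀).
PS = (0.751 − 0.154) / (1 − 0.154) = 0.597 / 0.846 ≈ 0.7057

PS ≈ 0.706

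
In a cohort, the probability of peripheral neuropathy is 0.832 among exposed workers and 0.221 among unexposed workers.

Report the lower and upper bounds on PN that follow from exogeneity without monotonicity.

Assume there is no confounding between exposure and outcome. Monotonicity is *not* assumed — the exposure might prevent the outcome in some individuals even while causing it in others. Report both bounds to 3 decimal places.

Let p₁ = 0.832, p₀ = 0.221.
Under exogeneity alone the bounds on PN are max{0,(p₁−p₀)/p₁} ≤ PN ≤ min{1,(1−p₀)/p₁}.
  lower = (p₁ − p₀)/p₁ = 0.611 / 0.832 ≈ 0.7344
  upper = min{1, (1 − p₀)/p₁} = 0.779 / 0.832 ≈ 0.9363

0.734 ≤ PN ≤ 0.936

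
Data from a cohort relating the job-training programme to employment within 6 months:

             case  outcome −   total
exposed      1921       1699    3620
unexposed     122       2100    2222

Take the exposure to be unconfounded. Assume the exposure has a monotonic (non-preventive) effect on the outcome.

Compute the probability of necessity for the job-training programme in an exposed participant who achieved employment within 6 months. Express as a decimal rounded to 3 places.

p₁ = P(outcome | exposed) = 1921/3620 = 0.53066
p₀ = P(outcome | unexposed) = 122/2222 = 0.054905
Under exogeneity and monotonicity, PN = (p₁ − p₀)/p₁.
PN = (0.53066 − 0.054905) / 0.53066 ≈ 0.8965

PN ≈ 0.897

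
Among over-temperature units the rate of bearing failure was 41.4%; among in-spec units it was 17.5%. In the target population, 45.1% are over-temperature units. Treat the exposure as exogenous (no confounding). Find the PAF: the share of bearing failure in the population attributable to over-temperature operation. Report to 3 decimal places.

p₁ = 0.414, p₀ = 0.175.
Overall risk P(Y=1) = π·p₁ + (1−π)·p₀ = 0.451×0.414 + 0.549×0.175 = 0.28279.
Under exogeneity, PAF = [P(Y=1) − p₀] / P(Y=1).
PAF = (0.28279 − 0.175) / 0.28279 ≈ 0.3812

PAF ≈ 0.381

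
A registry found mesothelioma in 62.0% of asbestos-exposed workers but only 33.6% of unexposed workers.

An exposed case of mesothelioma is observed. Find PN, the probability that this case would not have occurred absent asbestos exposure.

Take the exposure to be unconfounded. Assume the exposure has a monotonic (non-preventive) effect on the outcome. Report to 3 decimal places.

PN ≈ 0.458

p₁ = 0.62, p₀ = 0.336.
Under exogeneity and monotonicity, PN = (p₁ − p₀) / p₁.
PN = (0.62 − 0.336) / 0.62 = 0.284 / 0.62 ≈ 0.4581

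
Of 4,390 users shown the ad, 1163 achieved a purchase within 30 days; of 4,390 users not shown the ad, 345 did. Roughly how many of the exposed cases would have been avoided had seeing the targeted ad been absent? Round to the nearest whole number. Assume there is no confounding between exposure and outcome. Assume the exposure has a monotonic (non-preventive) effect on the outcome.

p₁ = P(outcome | exposed) = 1163/4390 = 0.26492
p₀ = P(outcome | unexposed) = 345/4390 = 0.078588
PN = (p₁ − p₀)/p₁ = (0.26492 − 0.078588) / 0.26492 ≈ 0.70335.
Attributable cases ≈ PN × (exposed cases) = 0.70335 × 1163 ≈ 818.00.

about 818 cases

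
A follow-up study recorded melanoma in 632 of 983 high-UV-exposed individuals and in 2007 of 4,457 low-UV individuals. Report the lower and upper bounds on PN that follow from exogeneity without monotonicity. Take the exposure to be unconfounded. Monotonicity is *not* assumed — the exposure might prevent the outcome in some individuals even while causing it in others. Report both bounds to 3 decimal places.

p₁ = P(outcome | exposed) = 632/983 = 0.64293
p₀ = P(outcome | unexposed) = 2007/4457 = 0.4503
Under exogeneity alone the bounds on PN are max{0,(p₁−p₀)/p₁} ≤ PN ≤ min{1,(1−p₀)/p₁}.
  lower = (p₁ − p₀)/p₁ = 0.19263 / 0.64293 ≈ 0.2996
  upper = min{1, (1 − p₀)/p₁} = 0.5497 / 0.64293 ≈ 0.8550

0.300 ≤ PN ≤ 0.855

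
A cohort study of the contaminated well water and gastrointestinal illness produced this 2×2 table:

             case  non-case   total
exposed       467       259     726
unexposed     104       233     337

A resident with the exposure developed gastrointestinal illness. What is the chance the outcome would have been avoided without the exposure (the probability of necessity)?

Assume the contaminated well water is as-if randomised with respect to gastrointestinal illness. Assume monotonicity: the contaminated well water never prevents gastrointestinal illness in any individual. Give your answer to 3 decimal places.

p₁ = P(outcome | exposed) = 467/726 = 0.64325
p₀ = P(outcome | unexposed) = 104/337 = 0.30861
Under exogeneity and monotonicity, PN = (p₁ − p₀)/p₁.
PN = (0.64325 − 0.30861) / 0.64325 ≈ 0.5202

PN ≈ 0.520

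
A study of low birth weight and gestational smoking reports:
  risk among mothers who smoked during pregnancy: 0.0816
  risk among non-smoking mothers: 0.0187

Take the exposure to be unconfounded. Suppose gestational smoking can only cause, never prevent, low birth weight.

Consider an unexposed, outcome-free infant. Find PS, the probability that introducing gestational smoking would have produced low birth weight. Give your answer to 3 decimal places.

Let p₁ = 0.0816, p₀ = 0.0187.
Under exogeneity and monotonicity, PS = (p₁ − p₀) / (1 − p₀).
PS = (0.0816 − 0.0187) / (1 − 0.0187) = 0.0629 / 0.9813 ≈ 0.0641

PS ≈ 0.064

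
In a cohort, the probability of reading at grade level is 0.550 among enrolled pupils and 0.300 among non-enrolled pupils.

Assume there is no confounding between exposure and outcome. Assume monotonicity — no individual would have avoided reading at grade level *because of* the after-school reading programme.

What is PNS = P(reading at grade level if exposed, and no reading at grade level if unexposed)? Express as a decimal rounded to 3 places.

PNS ≈ 0.250

Let p₁ = 0.55, p₀ = 0.3.
Under exogeneity and monotonicity, PNS = p₁ − p₀.
PNS = 0.55 − 0.3 = 0.25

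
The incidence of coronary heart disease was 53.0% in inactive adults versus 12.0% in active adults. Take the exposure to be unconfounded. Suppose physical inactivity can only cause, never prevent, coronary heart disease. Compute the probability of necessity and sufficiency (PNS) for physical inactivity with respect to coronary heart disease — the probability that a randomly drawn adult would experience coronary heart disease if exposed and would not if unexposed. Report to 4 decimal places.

PNS ≈ 0.4100

p₁ = 0.53, p₀ = 0.12.
Under exogeneity and monotonicity, PNS = p₁ − p₀.
PNS = 0.53 − 0.12 = 0.41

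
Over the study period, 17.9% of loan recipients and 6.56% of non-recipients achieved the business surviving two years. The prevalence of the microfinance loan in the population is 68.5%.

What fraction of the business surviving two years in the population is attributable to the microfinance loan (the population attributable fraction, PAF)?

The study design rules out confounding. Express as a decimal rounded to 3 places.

PAF ≈ 0.542

p₁ = 0.179, p₀ = 0.0656.
Overall risk P(Y=1) = π·p₁ + (1−π)·p₀ = 0.685×0.179 + 0.315×0.0656 = 0.14328.
Under exogeneity, PAF = [P(Y=1) − p₀] / P(Y=1).
PAF = (0.14328 − 0.0656) / 0.14328 ≈ 0.5422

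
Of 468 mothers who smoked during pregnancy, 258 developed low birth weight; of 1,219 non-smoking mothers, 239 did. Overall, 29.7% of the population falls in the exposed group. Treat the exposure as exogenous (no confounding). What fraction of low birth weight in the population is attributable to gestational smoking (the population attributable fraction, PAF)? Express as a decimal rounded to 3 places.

p₁ = P(outcome | exposed) = 258/468 = 0.55128
p₀ = P(outcome | unexposed) = 239/1219 = 0.19606
Overall risk P(Y=1) = π·p₁ + (1−π)·p₀ = 0.297×0.55128 + 0.703×0.19606 = 0.30156.
Under exogeneity, PAF = [P(Y=1) − p₀] / P(Y=1).
PAF = (0.30156 − 0.19606) / 0.30156 ≈ 0.3498

PAF ≈ 0.350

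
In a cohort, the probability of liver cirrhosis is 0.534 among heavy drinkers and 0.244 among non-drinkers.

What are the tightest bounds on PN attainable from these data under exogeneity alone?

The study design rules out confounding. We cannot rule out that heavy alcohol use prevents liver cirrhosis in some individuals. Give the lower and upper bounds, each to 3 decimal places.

Let p₁ = 0.534, p₀ = 0.244.
Under exogeneity alone the bounds on PN are max{0,(p₁−p₀)/p₁} ≤ PN ≤ min{1,(1−p₀)/p₁}.
  lower = (p₁ − p₀)/p₁ = 0.29 / 0.534 ≈ 0.5431
  upper = min{1, (1 − p₀)/p₁} = 0.756 / 0.534 ≈ 1.4157 → capped at 1

0.543 ≤ PN ≤ 1.000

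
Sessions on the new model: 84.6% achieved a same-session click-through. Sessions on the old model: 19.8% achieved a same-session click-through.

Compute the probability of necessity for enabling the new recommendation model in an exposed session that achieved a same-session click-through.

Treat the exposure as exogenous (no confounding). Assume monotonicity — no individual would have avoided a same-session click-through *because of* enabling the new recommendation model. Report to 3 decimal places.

PN ≈ 0.766

p₁ = 0.846, p₀ = 0.198.
Under exogeneity and monotonicity, PN = (p₁ − p₀) / p₁.
PN = (0.846 − 0.198) / 0.846 = 0.648 / 0.846 ≈ 0.7660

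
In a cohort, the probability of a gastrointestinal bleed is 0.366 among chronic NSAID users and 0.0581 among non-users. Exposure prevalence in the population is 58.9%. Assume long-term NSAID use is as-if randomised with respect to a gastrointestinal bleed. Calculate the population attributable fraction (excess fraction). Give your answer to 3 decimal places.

Let p₁ = 0.366, p₀ = 0.0581.
Overall risk P(Y=1) = π·p₁ + (1−π)·p₀ = 0.589×0.366 + 0.411×0.0581 = 0.23945.
Under exogeneity, PAF = [P(Y=1) − p₀] / P(Y=1).
PAF = (0.23945 − 0.0581) / 0.23945 ≈ 0.7574

PAF ≈ 0.757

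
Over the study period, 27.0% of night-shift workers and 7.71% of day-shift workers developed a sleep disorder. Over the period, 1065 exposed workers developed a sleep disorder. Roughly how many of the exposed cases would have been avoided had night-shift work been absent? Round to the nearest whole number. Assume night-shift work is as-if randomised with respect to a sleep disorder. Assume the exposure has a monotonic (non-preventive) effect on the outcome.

p₁ = 0.27, p₀ = 0.0771.
PN = (p₁ − p₀)/p₁ = (0.27 − 0.0771) / 0.27 ≈ 0.71444.
Attributable cases ≈ PN × (exposed cases) = 0.71444 × 1065 ≈ 760.88.

about 761 cases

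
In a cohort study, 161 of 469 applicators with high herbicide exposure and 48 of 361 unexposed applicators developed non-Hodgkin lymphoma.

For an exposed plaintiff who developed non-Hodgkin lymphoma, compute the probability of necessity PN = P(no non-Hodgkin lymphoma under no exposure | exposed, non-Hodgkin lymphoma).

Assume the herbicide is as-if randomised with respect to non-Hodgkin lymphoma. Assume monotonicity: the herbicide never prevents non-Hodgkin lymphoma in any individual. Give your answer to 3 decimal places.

PN ≈ 0.613

p₁ = P(outcome | exposed) = 161/469 = 0.34328
p₀ = P(outcome | unexposed) = 48/361 = 0.13296
Under exogeneity and monotonicity, PN = (p₁ − p₀) / p₁.
PN = (0.34328 − 0.13296) / 0.34328 = 0.21032 / 0.34328 ≈ 0.6127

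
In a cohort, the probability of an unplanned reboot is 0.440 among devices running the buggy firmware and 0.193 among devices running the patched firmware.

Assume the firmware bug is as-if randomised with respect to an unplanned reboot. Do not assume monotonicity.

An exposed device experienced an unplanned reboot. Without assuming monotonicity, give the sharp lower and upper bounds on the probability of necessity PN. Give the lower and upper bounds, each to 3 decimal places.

Let p₁ = 0.44, p₀ = 0.193.
Under exogeneity alone the bounds on PN are max{0,(p₁−p₀)/p₁} ≤ PN ≤ min{1,(1−p₀)/p₁}.
  lower = (p₁ − p₀)/p₁ = 0.247 / 0.44 ≈ 0.5614
  upper = min{1, (1 − p₀)/p₁} = 0.807 / 0.44 ≈ 1.8341 → capped at 1

0.561 ≤ PN ≤ 1.000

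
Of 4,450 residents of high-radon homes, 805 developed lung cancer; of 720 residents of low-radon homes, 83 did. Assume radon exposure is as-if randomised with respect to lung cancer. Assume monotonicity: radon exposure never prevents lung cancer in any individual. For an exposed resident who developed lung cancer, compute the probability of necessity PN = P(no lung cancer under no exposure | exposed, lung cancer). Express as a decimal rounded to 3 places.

PN ≈ 0.363

p₁ = P(outcome | exposed) = 805/4450 = 0.1809
p₀ = P(outcome | unexposed) = 83/720 = 0.11528
Under exogeneity and monotonicity, PN = (p₁ − p₀) / p₁.
PN = (0.1809 − 0.11528) / 0.1809 = 0.065621 / 0.1809 ≈ 0.3628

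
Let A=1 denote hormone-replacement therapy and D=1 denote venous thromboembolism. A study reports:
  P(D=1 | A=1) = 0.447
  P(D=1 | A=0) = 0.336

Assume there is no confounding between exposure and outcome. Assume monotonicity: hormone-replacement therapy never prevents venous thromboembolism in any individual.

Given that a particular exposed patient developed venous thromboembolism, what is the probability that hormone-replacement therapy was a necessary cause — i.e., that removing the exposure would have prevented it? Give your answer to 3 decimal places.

PN ≈ 0.248

Let p₁ = 0.447, p₀ = 0.336.
Under exogeneity and monotonicity, PN = (p₁ − p₀) / p₁.
PN = (0.447 − 0.336) / 0.447 = 0.111 / 0.447 ≈ 0.2483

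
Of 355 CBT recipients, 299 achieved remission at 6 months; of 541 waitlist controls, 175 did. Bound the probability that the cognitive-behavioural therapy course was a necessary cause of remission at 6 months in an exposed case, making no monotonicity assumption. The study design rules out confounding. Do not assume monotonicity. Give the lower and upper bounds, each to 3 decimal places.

p₁ = P(outcome | exposed) = 299/355 = 0.84225
p₀ = P(outcome | unexposed) = 175/541 = 0.32348
Under exogeneity alone the bounds on PN are max{0,(p₁−p₀)/p₁} ≤ PN ≤ min{1,(1−p₀)/p₁}.
  lower = (p₁ − p₀)/p₁ = 0.51878 / 0.84225 ≈ 0.6159
  upper = min{1, (1 − p₀)/p₁} = 0.67652 / 0.84225 ≈ 0.8032

0.616 ≤ PN ≤ 0.803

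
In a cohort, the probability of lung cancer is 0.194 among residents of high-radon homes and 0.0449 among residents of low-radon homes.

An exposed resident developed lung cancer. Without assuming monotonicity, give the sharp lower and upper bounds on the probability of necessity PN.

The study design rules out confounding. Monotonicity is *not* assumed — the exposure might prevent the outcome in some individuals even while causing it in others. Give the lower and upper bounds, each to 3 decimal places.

0.769 ≤ PN ≤ 1.000

Let p₁ = 0.194, p₀ = 0.0449.
Under exogeneity alone the bounds on PN are max{0,(p₁−p₀)/p₁} ≤ PN ≤ min{1,(1−p₀)/p₁}.
  lower = (p₁ − p₀)/p₁ = 0.1491 / 0.194 ≈ 0.7686
  upper = min{1, (1 − p₀)/p₁} = 0.9551 / 0.194 ≈ 4.9232 → capped at 1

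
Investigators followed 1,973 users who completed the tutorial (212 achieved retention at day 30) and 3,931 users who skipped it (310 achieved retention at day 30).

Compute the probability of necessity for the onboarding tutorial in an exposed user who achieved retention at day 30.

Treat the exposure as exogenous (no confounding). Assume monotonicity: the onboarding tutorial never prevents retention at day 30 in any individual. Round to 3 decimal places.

p₁ = P(outcome | exposed) = 212/1973 = 0.10745
p₀ = P(outcome | unexposed) = 310/3931 = 0.07886
Under exogeneity and monotonicity, PN = (p₁ − p₀) / p₁.
PN = (0.10745 − 0.07886) / 0.10745 = 0.02859 / 0.10745 ≈ 0.2661

PN ≈ 0.266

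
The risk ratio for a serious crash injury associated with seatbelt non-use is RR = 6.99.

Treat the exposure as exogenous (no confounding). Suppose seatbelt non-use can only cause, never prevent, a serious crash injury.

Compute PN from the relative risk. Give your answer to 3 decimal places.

PN ≈ 0.857

Under exogeneity and monotonicity, PN = (RR − 1) / RR = 1 − 1/RR.
PN = (6.99 − 1) / 6.99 = 5.99 / 6.99 ≈ 0.8569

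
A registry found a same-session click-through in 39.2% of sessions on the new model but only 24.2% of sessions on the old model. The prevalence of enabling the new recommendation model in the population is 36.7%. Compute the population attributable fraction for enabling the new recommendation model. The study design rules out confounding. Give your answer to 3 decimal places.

p₁ = 0.392, p₀ = 0.242.
Overall risk P(Y=1) = π·p₁ + (1−π)·p₀ = 0.367×0.392 + 0.633×0.242 = 0.29705.
Under exogeneity, PAF = [P(Y=1) − p₀] / P(Y=1).
PAF = (0.29705 − 0.242) / 0.29705 ≈ 0.1853

PAF ≈ 0.185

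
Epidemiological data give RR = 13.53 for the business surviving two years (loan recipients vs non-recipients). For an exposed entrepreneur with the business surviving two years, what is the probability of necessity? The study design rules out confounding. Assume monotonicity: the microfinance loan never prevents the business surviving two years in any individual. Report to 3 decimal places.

PN ≈ 0.926

Under exogeneity and monotonicity, PN = (RR − 1) / RR = 1 − 1/RR.
PN = (13.53 − 1) / 13.53 = 12.53 / 13.53 ≈ 0.9261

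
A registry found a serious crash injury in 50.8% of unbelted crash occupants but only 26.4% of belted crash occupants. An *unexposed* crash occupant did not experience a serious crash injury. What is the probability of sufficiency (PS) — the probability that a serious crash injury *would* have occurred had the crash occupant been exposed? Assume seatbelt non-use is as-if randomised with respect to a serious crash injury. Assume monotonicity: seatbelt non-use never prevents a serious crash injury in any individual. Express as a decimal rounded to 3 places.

p₁ = 0.508, p₀ = 0.264.
Under exogeneity and monotonicity, PS = (p₁ − p₀) / (1 − p₀).
PS = (0.508 − 0.264) / (1 − 0.264) = 0.244 / 0.736 ≈ 0.3315

PS ≈ 0.332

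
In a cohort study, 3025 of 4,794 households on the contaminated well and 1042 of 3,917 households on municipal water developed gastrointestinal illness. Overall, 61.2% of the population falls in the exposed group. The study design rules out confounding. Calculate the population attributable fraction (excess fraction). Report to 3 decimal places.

p₁ = P(outcome | exposed) = 3025/4794 = 0.631
p₀ = P(outcome | unexposed) = 1042/3917 = 0.26602
Overall risk P(Y=1) = π·p₁ + (1−π)·p₀ = 0.612×0.631 + 0.388×0.26602 = 0.48939.
Under exogeneity, PAF = [P(Y=1) − p₀] / P(Y=1).
PAF = (0.48939 − 0.26602) / 0.48939 ≈ 0.4564

PAF ≈ 0.456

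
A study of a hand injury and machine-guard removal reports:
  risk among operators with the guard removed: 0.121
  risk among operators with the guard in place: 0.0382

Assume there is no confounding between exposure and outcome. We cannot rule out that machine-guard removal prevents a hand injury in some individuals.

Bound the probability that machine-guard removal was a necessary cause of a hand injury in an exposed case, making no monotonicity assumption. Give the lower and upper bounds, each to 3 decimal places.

Let p₁ = 0.121, p₀ = 0.0382.
Under exogeneity alone the bounds on PN are max{0,(p₁−p₀)/p₁} ≤ PN ≤ min{1,(1−p₀)/p₁}.
  lower = (p₁ − p₀)/p₁ = 0.0828 / 0.121 ≈ 0.6843
  upper = min{1, (1 − p₀)/p₁} = 0.9618 / 0.121 ≈ 7.9488 → capped at 1

0.684 ≤ PN ≤ 1.000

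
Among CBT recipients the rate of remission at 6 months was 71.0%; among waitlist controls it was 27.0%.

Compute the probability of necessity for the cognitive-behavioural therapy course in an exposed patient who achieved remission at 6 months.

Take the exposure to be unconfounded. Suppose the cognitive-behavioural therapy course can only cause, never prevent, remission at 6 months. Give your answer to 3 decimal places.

PN ≈ 0.620

p₁ = 0.71, p₀ = 0.27.
Under exogeneity and monotonicity, PN = (p₁ − p₀) / p₁.
PN = (0.71 − 0.27) / 0.71 = 0.44 / 0.71 ≈ 0.6197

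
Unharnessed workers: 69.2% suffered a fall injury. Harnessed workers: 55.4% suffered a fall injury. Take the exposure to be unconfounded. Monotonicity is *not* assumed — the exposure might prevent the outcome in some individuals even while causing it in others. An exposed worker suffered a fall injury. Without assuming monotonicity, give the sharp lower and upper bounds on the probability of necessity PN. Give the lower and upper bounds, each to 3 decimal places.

p₁ = 0.692, p₀ = 0.554.
Under exogeneity alone the bounds on PN are max{0,(p₁−p₀)/p₁} ≤ PN ≤ min{1,(1−p₀)/p₁}.
  lower = (p₁ − p₀)/p₁ = 0.138 / 0.692 ≈ 0.1994
  upper = min{1, (1 − p₀)/p₁} = 0.446 / 0.692 ≈ 0.6445

0.199 ≤ PN ≤ 0.645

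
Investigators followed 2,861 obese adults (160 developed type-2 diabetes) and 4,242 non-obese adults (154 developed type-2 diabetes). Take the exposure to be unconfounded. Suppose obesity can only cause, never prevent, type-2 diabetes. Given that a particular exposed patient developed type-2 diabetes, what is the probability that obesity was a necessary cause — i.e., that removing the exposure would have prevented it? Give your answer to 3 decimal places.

PN ≈ 0.351

p₁ = P(outcome | exposed) = 160/2861 = 0.055925
p₀ = P(outcome | unexposed) = 154/4242 = 0.036304
Under exogeneity and monotonicity, PN = (p₁ − p₀) / p₁.
PN = (0.055925 − 0.036304) / 0.055925 = 0.019621 / 0.055925 ≈ 0.3508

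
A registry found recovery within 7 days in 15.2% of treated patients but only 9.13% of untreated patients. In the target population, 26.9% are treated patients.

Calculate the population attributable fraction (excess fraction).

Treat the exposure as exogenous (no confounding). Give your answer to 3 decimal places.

PAF ≈ 0.152

p₁ = 0.152, p₀ = 0.0913.
Overall risk P(Y=1) = π·p₁ + (1−π)·p₀ = 0.269×0.152 + 0.731×0.0913 = 0.10763.
Under exogeneity, PAF = [P(Y=1) − p₀] / P(Y=1).
PAF = (0.10763 − 0.0913) / 0.10763 ≈ 0.1517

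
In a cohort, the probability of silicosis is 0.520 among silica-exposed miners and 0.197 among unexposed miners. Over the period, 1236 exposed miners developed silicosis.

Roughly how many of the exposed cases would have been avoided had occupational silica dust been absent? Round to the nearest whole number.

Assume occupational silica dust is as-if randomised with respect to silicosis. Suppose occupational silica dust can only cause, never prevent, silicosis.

Let p₁ = 0.52, p₀ = 0.197.
PN = (p₁ − p₀)/p₁ = (0.52 − 0.197) / 0.52 ≈ 0.62115.
Attributable cases ≈ PN × (exposed cases) = 0.62115 × 1236 ≈ 767.75.

about 768 cases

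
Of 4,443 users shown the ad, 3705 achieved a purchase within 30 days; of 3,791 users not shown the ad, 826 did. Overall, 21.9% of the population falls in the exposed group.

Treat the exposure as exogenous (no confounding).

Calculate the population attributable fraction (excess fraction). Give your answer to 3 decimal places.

p₁ = P(outcome | exposed) = 3705/4443 = 0.8339
p₀ = P(outcome | unexposed) = 826/3791 = 0.21788
Overall risk P(Y=1) = π·p₁ + (1−π)·p₀ = 0.219×0.8339 + 0.781×0.21788 = 0.35279.
Under exogeneity, PAF = [P(Y=1) − p₀] / P(Y=1).
PAF = (0.35279 − 0.21788) / 0.35279 ≈ 0.3824

PAF ≈ 0.382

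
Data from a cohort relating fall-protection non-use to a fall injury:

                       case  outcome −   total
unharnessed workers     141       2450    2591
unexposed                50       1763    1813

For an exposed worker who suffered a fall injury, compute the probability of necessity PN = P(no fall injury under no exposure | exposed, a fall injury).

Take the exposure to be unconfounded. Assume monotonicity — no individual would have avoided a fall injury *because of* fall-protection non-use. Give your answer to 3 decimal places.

PN ≈ 0.493

p₁ = P(outcome | exposed) = 141/2591 = 0.054419
p₀ = P(outcome | unexposed) = 50/1813 = 0.027579
Under exogeneity and monotonicity, PN = (p₁ − p₀)/p₁.
PN = (0.054419 − 0.027579) / 0.054419 ≈ 0.4932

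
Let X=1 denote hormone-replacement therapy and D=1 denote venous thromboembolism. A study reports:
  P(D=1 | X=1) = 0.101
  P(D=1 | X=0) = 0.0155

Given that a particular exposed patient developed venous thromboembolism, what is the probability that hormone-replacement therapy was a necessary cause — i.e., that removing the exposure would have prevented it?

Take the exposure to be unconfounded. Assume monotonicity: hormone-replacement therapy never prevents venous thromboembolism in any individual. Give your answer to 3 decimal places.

PN ≈ 0.847

Let p₁ = 0.101, p₀ = 0.0155.
Under exogeneity and monotonicity, PN = (p₁ − p₀) / p₁.
PN = (0.101 − 0.0155) / 0.101 = 0.0855 / 0.101 ≈ 0.8465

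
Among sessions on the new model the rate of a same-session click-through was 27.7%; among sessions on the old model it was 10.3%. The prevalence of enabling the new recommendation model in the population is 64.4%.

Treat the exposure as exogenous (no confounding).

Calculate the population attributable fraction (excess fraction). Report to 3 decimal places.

p₁ = 0.277, p₀ = 0.103.
Overall risk P(Y=1) = π·p₁ + (1−π)·p₀ = 0.644×0.277 + 0.356×0.103 = 0.21506.
Under exogeneity, PAF = [P(Y=1) − p₀] / P(Y=1).
PAF = (0.21506 − 0.103) / 0.21506 ≈ 0.5211

PAF ≈ 0.521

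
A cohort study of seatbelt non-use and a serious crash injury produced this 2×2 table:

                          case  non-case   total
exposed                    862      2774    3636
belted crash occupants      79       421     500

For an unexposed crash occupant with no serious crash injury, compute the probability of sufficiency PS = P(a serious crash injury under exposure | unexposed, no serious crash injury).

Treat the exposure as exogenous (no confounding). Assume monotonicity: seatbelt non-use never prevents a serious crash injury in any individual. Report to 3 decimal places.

PS ≈ 0.094

p₁ = P(outcome | exposed) = 862/3636 = 0.23707
p₀ = P(outcome | unexposed) = 79/500 = 0.158
Under exogeneity and monotonicity, PS = (p₁ − p₀)/(1 − p₀).
PS = (0.23707 − 0.158) / 0.842 ≈ 0.0939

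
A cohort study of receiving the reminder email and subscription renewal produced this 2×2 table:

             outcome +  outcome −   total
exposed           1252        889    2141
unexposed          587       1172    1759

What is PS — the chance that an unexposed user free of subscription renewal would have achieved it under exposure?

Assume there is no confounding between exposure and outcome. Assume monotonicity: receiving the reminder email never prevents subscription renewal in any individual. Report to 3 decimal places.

PS ≈ 0.377

p₁ = P(outcome | exposed) = 1252/2141 = 0.58477
p₀ = P(outcome | unexposed) = 587/1759 = 0.33371
Under exogeneity and monotonicity, PS = (p₁ − p₀)/(1 − p₀).
PS = (0.58477 − 0.33371) / 0.66629 ≈ 0.3768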